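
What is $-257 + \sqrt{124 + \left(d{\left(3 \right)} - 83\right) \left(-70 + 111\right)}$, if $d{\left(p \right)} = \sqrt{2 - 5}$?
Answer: $-257 + \sqrt{-3279 + 41 i \sqrt{3}} \approx -256.38 + 57.266 i$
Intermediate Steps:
$d{\left(p \right)} = i \sqrt{3}$ ($d{\left(p \right)} = \sqrt{-3} = i \sqrt{3}$)
$-257 + \sqrt{124 + \left(d{\left(3 \right)} - 83\right) \left(-70 + 111\right)} = -257 + \sqrt{124 + \left(i \sqrt{3} - 83\right) \left(-70 + 111\right)} = -257 + \sqrt{124 + \left(-83 + i \sqrt{3}\right) 41} = -257 + \sqrt{124 - \left(3403 - 41 i \sqrt{3}\right)} = -257 + \sqrt{-3279 + 41 i \sqrt{3}}$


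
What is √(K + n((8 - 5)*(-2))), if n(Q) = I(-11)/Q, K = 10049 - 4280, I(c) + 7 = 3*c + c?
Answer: √23110/2 ≈ 76.010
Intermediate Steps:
I(c) = -7 + 4*c (I(c) = -7 + (3*c + c) = -7 + 4*c)
K = 5769
n(Q) = -51/Q (n(Q) = (-7 + 4*(-11))/Q = (-7 - 44)/Q = -51/Q)
√(K + n((8 - 5)*(-2))) = √(5769 - 51*(-1/(2*(8 - 5)))) = √(5769 - 51/(3*(-2))) = √(5769 - 51/(-6)) = √(5769 - 51*(-⅙)) = √(5769 + 17/2) = √(11555/2) = √23110/2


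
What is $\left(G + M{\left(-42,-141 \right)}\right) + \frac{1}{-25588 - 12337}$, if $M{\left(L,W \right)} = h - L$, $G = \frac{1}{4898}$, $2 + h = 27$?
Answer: $\frac{12445728577}{185756650} \approx 67.0$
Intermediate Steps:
$h = 25$ ($h = -2 + 27 = 25$)
$G = \frac{1}{4898} \approx 0.00020417$
$M{\left(L,W \right)} = 25 - L$
$\left(G + M{\left(-42,-141 \right)}\right) + \frac{1}{-25588 - 12337} = \left(\frac{1}{4898} + \left(25 - -42\right)\right) + \frac{1}{-25588 - 12337} = \left(\frac{1}{4898} + \left(25 + 42\right)\right) + \frac{1}{-37925} = \left(\frac{1}{4898} + 67\right) - \frac{1}{37925} = \frac{328167}{4898} - \frac{1}{37925} = \frac{12445728577}{185756650}$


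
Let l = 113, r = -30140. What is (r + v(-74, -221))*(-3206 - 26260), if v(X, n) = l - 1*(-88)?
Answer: 882182574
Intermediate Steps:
v(X, n) = 201 (v(X, n) = 113 - 1*(-88) = 113 + 88 = 201)
(r + v(-74, -221))*(-3206 - 26260) = (-30140 + 201)*(-3206 - 26260) = -29939*(-29466) = 882182574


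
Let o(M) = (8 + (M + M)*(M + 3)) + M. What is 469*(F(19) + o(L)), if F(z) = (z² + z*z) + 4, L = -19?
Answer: 620487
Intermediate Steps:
F(z) = 4 + 2*z² (F(z) = (z² + z²) + 4 = 2*z² + 4 = 4 + 2*z²)
o(M) = 8 + M + 2*M*(3 + M) (o(M) = (8 + (2*M)*(3 + M)) + M = (8 + 2*M*(3 + M)) + M = 8 + M + 2*M*(3 + M))
469*(F(19) + o(L)) = 469*((4 + 2*19²) + (8 + 2*(-19)² + 7*(-19))) = 469*((4 + 2*361) + (8 + 2*361 - 133)) = 469*((4 + 722) + (8 + 722 - 133)) = 469*(726 + 597) = 469*1323 = 620487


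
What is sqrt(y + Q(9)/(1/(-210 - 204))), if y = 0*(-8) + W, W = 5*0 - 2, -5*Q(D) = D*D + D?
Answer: 5*sqrt(298) ≈ 86.313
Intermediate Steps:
Q(D) = -D/5 - D**2/5 (Q(D) = -(D*D + D)/5 = -(D**2 + D)/5 = -(D + D**2)/5 = -D/5 - D**2/5)
W = -2 (W = 0 - 2 = -2)
y = -2 (y = 0*(-8) - 2 = 0 - 2 = -2)
sqrt(y + Q(9)/(1/(-210 - 204))) = sqrt(-2 + (-1/5*9*(1 + 9))/(1/(-210 - 204))) = sqrt(-2 + (-1/5*9*10)/(1/(-414))) = sqrt(-2 - 18/(-1/414)) = sqrt(-2 - 18*(-414)) = sqrt(-2 + 7452) = sqrt(7450) = 5*sqrt(298)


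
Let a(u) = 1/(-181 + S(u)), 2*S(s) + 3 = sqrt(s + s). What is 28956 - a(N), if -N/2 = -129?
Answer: 3842722534/132709 + 4*sqrt(129)/132709 ≈ 28956.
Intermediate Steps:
S(s) = -3/2 + sqrt(2)*sqrt(s)/2 (S(s) = -3/2 + sqrt(s + s)/2 = -3/2 + sqrt(2*s)/2 = -3/2 + (sqrt(2)*sqrt(s))/2 = -3/2 + sqrt(2)*sqrt(s)/2)
N = 258 (N = -2*(-129) = 258)
a(u) = 1/(-365/2 + sqrt(2)*sqrt(u)/2) (a(u) = 1/(-181 + (-3/2 + sqrt(2)*sqrt(u)/2)) = 1/(-365/2 + sqrt(2)*sqrt(u)/2))
28956 - a(N) = 28956 - 2/(-365 + sqrt(2)*sqrt(258)) = 28956 - 2/(-365 + 2*sqrt(129))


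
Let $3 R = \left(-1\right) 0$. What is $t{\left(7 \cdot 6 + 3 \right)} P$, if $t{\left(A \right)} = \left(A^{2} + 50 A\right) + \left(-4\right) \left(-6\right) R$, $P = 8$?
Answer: $34200$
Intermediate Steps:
$R = 0$ ($R = \frac{\left(-1\right) 0}{3} = \frac{1}{3} \cdot 0 = 0$)
$t{\left(A \right)} = A^{2} + 50 A$ ($t{\left(A \right)} = \left(A^{2} + 50 A\right) + \left(-4\right) \left(-6\right) 0 = \left(A^{2} + 50 A\right) + 24 \cdot 0 = \left(A^{2} + 50 A\right) + 0 = A^{2} + 50 A$)
$t{\left(7 \cdot 6 + 3 \right)} P = \left(7 \cdot 6 + 3\right) \left(50 + \left(7 \cdot 6 + 3\right)\right) 8 = \left(42 + 3\right) \left(50 + \left(42 + 3\right)\right) 8 = 45 \left(50 + 45\right) 8 = 45 \cdot 95 \cdot 8 = 4275 \cdot 8 = 34200$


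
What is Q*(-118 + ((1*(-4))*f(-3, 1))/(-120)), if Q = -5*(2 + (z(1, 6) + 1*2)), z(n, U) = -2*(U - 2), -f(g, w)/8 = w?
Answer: -7096/3 ≈ -2365.3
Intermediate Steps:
f(g, w) = -8*w
z(n, U) = 4 - 2*U (z(n, U) = -2*(-2 + U) = 4 - 2*U)
Q = 20 (Q = -5*(2 + ((4 - 2*6) + 1*2)) = -5*(2 + ((4 - 12) + 2)) = -5*(2 + (-8 + 2)) = -5*(2 - 6) = -5*(-4) = 20)
Q*(-118 + ((1*(-4))*f(-3, 1))/(-120)) = 20*(-118 + ((1*(-4))*(-8*1))/(-120)) = 20*(-118 - 4*(-8)*(-1/120)) = 20*(-118 + 32*(-1/120)) = 20*(-118 - 4/15) = 20*(-1774/15) = -7096/3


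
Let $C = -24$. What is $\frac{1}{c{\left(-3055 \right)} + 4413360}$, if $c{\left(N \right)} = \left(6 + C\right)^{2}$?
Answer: $\frac{1}{4413684} \approx 2.2657 \cdot 10^{-7}$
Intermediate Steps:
$c{\left(N \right)} = 324$ ($c{\left(N \right)} = \left(6 - 24\right)^{2} = \left(-18\right)^{2} = 324$)
$\frac{1}{c{\left(-3055 \right)} + 4413360} = \frac{1}{324 + 4413360} = \frac{1}{4413684}$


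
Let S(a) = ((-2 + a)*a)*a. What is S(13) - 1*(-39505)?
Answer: 41364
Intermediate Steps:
S(a) = a²*(-2 + a) (S(a) = (a*(-2 + a))*a = a²*(-2 + a))
S(13) - 1*(-39505) = 13²*(-2 + 13) - 1*(-39505) = 169*11 + 39505 = 1859 + 39505 = 41364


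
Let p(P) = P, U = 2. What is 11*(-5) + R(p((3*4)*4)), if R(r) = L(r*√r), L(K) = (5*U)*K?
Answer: -55 + 1920*√3 ≈ 3270.5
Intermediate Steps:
L(K) = 10*K (L(K) = (5*2)*K = 10*K)
R(r) = 10*r^(3/2) (R(r) = 10*(r*√r) = 10*r^(3/2))
11*(-5) + R(p((3*4)*4)) = 11*(-5) + 10*((3*4)*4)^(3/2) = -55 + 10*(12*4)^(3/2) = -55 + 10*48^(3/2) = -55 + 10*(192*√3) = -55 + 1920*√3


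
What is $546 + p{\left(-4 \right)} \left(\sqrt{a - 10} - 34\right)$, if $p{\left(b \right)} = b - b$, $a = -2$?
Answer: $546$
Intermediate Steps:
$p{\left(b \right)} = 0$
$546 + p{\left(-4 \right)} \left(\sqrt{a - 10} - 34\right) = 546 + 0 \left(\sqrt{-2 - 10} - 34\right) = 546 + 0 \left(\sqrt{-12} - 34\right) = 546 + 0 \left(2 i \sqrt{3} - 34\right) = 546 + 0 \left(-34 + 2 i \sqrt{3}\right) = 546 + 0 = 546$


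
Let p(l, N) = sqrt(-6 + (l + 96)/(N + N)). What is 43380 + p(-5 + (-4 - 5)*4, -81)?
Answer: 43380 + I*sqrt(2054)/18 ≈ 43380.0 + 2.5178*I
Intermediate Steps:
p(l, N) = sqrt(-6 + (96 + l)/(2*N)) (p(l, N) = sqrt(-6 + (96 + l)/((2*N))) = sqrt(-6 + (96 + l)*(1/(2*N))) = sqrt(-6 + (96 + l)/(2*N)))
43380 + p(-5 + (-4 - 5)*4, -81) = 43380 + sqrt(2)*sqrt((96 + (-5 + (-4 - 5)*4) - 12*(-81))/(-81))/2 = 43380 + sqrt(2)*sqrt(-(96 + (-5 - 9*4) + 972)/81)/2 = 43380 + sqrt(2)*sqrt(-(96 + (-5 - 36) + 972)/81)/2 = 43380 + sqrt(2)*sqrt(-(96 - 41 + 972)/81)/2 = 43380 + sqrt(2)*sqrt(-1/81*1027)/2 = 43380 + sqrt(2)*sqrt(-1027/81)/2 = 43380 + sqrt(2)*(I*sqrt(1027)/9)/2 = 43380 + I*sqrt(2054)/18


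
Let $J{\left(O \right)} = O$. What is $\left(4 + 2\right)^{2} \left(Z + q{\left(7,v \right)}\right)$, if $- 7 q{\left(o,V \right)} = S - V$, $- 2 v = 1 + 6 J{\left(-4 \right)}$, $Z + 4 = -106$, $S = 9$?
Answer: $- \frac{27630}{7} \approx -3947.1$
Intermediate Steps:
$Z = -110$ ($Z = -4 - 106 = -110$)
$v = \frac{23}{2}$ ($v = - \frac{1 + 6 \left(-4\right)}{2} = - \frac{1 - 24}{2} = \left(- \frac{1}{2}\right) \left(-23\right) = \frac{23}{2} \approx 11.5$)
$q{\left(o,V \right)} = - \frac{9}{7} + \frac{V}{7}$ ($q{\left(o,V \right)} = - \frac{9 - V}{7} = - \frac{9}{7} + \frac{V}{7}$)
$\left(4 + 2\right)^{2} \left(Z + q{\left(7,v \right)}\right) = \left(4 + 2\right)^{2} \left(-110 + \left(- \frac{9}{7} + \frac{1}{7} \cdot \frac{23}{2}\right)\right) = 6^{2} \left(-110 + \left(- \frac{9}{7} + \frac{23}{14}\right)\right) = 36 \left(-110 + \frac{5}{14}\right) = 36 \left(- \frac{1535}{14}\right) = - \frac{27630}{7}$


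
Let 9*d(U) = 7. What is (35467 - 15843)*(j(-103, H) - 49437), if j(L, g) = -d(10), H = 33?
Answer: -8731502560/9 ≈ -9.7017e+8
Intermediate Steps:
d(U) = 7/9 (d(U) = (1/9)*7 = 7/9)
j(L, g) = -7/9 (j(L, g) = -1*7/9 = -7/9)
(35467 - 15843)*(j(-103, H) - 49437) = (35467 - 15843)*(-7/9 - 49437) = 19624*(-444940/9) = -8731502560/9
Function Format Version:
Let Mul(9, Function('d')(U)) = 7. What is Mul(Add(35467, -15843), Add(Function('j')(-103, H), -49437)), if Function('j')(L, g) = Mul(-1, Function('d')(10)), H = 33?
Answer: Rational(-8731502560, 9) ≈ -9.7017e+8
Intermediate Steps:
Function('d')(U) = Rational(7, 9) (Function('d')(U) = Mul(Rational(1, 9), 7) = Rational(7, 9))
Function('j')(L, g) = Rational(-7, 9) (Function('j')(L, g) = Mul(-1, Rational(7, 9)) = Rational(-7, 9))
Mul(Add(35467, -15843), Add(Function('j')(-103, H), -49437)) = Mul(Add(35467, -15843), Add(Rational(-7, 9), -49437)) = Mul(19624, Rational(-444940, 9)) = Rational(-8731502560, 9)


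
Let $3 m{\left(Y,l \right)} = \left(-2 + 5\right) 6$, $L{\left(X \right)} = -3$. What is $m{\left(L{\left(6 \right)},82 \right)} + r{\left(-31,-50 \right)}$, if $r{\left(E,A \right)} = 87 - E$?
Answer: $124$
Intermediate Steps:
$m{\left(Y,l \right)} = 6$ ($m{\left(Y,l \right)} = \frac{\left(-2 + 5\right) 6}{3} = \frac{3 \cdot 6}{3} = \frac{1}{3} \cdot 18 = 6$)
$m{\left(L{\left(6 \right)},82 \right)} + r{\left(-31,-50 \right)} = 6 + \left(87 - -31\right) = 6 + \left(87 + 31\right) = 6 + 118 = 124$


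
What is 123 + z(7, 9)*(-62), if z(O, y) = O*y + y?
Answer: -4341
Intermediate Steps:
z(O, y) = y + O*y
123 + z(7, 9)*(-62) = 123 + (9*(1 + 7))*(-62) = 123 + (9*8)*(-62) = 123 + 72*(-62) = 123 - 4464 = -4341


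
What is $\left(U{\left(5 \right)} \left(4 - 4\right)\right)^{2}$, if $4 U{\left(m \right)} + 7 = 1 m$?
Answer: $0$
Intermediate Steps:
$U{\left(m \right)} = - \frac{7}{4} + \frac{m}{4}$ ($U{\left(m \right)} = - \frac{7}{4} + \frac{1 m}{4} = - \frac{7}{4} + \frac{m}{4}$)
$\left(U{\left(5 \right)} \left(4 - 4\right)\right)^{2} = \left(\left(- \frac{7}{4} + \frac{1}{4} \cdot 5\right) \left(4 - 4\right)\right)^{2} = \left(\left(- \frac{7}{4} + \frac{5}{4}\right) 0\right)^{2} = \left(\left(- \frac{1}{2}\right) 0\right)^{2} = 0^{2} = 0$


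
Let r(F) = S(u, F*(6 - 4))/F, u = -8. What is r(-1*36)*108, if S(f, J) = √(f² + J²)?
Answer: -24*√82 ≈ -217.33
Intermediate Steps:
S(f, J) = √(J² + f²)
r(F) = √(64 + 4*F²)/F (r(F) = √((F*(6 - 4))² + (-8)²)/F = √((F*2)² + 64)/F = √((2*F)² + 64)/F = √(4*F² + 64)/F = √(64 + 4*F²)/F)
r(-1*36)*108 = (2*√(16 + (-1*36)²)/((-1*36)))*108 = (2*√(16 + (-36)²)/(-36))*108 = (2*(-1/36)*√(16 + 1296))*108 = (2*(-1/36)*√1312)*108 = (2*(-1/36)*(4*√82))*108 = -2*√82/9*108 = -24*√82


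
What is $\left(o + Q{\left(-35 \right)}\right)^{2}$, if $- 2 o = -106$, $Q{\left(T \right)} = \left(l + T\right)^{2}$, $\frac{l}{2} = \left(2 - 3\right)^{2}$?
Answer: $1304164$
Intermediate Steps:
$l = 2$ ($l = 2 \left(2 - 3\right)^{2} = 2 \left(-1\right)^{2} = 2 \cdot 1 = 2$)
$Q{\left(T \right)} = \left(2 + T\right)^{2}$
$o = 53$ ($o = \left(- \frac{1}{2}\right) \left(-106\right) = 53$)
$\left(o + Q{\left(-35 \right)}\right)^{2} = \left(53 + \left(2 - 35\right)^{2}\right)^{2} = \left(53 + \left(-33\right)^{2}\right)^{2} = \left(53 + 1089\right)^{2} = 1142^{2} = 1304164$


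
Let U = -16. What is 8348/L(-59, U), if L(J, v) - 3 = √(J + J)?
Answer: 25044/127 - 8348*I*√118/127 ≈ 197.2 - 714.04*I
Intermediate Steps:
L(J, v) = 3 + √2*√J (L(J, v) = 3 + √(J + J) = 3 + √(2*J) = 3 + √2*√J)
8348/L(-59, U) = 8348/(3 + √2*√(-59)) = 8348/(3 + √2*(I*√59)) = 8348/(3 + I*√118)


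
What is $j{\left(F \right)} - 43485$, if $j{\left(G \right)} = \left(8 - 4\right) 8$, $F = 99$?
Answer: $-43453$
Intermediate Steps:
$j{\left(G \right)} = 32$ ($j{\left(G \right)} = 4 \cdot 8 = 32$)
$j{\left(F \right)} - 43485 = 32 - 43485 = -43453$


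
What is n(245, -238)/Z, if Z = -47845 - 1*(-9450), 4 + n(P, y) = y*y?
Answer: -11328/7679 ≈ -1.4752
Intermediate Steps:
n(P, y) = -4 + y² (n(P, y) = -4 + y*y = -4 + y²)
Z = -38395 (Z = -47845 + 9450 = -38395)
n(245, -238)/Z = (-4 + (-238)²)/(-38395) = (-4 + 56644)*(-1/38395) = 56640*(-1/38395) = -11328/7679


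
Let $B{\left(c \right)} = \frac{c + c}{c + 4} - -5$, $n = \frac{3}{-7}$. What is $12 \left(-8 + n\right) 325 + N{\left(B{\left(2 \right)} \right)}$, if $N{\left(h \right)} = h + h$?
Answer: $- \frac{690062}{21} \approx -32860.0$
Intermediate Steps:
$n = - \frac{3}{7}$ ($n = 3 \left(- \frac{1}{7}\right) = - \frac{3}{7} \approx -0.42857$)
$B{\left(c \right)} = 5 + \frac{2 c}{4 + c}$ ($B{\left(c \right)} = \frac{2 c}{4 + c} + 5 = 5 + \frac{2 c}{4 + c}$)
$N{\left(h \right)} = 2 h$
$12 \left(-8 + n\right) 325 + N{\left(B{\left(2 \right)} \right)} = 12 \left(-8 - \frac{3}{7}\right) 325 + 2 \frac{20 + 7 \cdot 2}{4 + 2} = 12 \left(- \frac{59}{7}\right) 325 + 2 \frac{20 + 14}{6} = \left(- \frac{708}{7}\right) 325 + 2 \cdot \frac{1}{6} \cdot 34 = - \frac{230100}{7} + 2 \cdot \frac{17}{3} = - \frac{230100}{7} + \frac{34}{3} = - \frac{690062}{21}$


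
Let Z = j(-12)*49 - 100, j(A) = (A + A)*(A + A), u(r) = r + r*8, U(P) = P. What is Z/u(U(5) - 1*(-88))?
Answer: 28124/837 ≈ 33.601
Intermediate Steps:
u(r) = 9*r (u(r) = r + 8*r = 9*r)
j(A) = 4*A² (j(A) = (2*A)*(2*A) = 4*A²)
Z = 28124 (Z = (4*(-12)²)*49 - 100 = (4*144)*49 - 100 = 576*49 - 100 = 28224 - 100 = 28124)
Z/u(U(5) - 1*(-88)) = 28124/((9*(5 - 1*(-88)))) = 28124/((9*(5 + 88))) = 28124/((9*93)) = 28124/837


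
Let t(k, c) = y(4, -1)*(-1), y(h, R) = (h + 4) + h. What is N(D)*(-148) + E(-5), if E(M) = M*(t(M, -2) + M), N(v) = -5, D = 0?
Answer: 825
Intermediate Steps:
y(h, R) = 4 + 2*h (y(h, R) = (4 + h) + h = 4 + 2*h)
t(k, c) = -12 (t(k, c) = (4 + 2*4)*(-1) = (4 + 8)*(-1) = 12*(-1) = -12)
E(M) = M*(-12 + M)
N(D)*(-148) + E(-5) = -5*(-148) - 5*(-12 - 5) = 740 - 5*(-17) = 740 + 85 = 825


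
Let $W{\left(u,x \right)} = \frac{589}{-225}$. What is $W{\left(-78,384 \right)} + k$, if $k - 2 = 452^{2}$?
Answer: $\frac{45968261}{225} \approx 2.043 \cdot 10^{5}$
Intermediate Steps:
$W{\left(u,x \right)} = - \frac{589}{225}$ ($W{\left(u,x \right)} = 589 \left(- \frac{1}{225}\right) = - \frac{589}{225}$)
$k = 204306$ ($k = 2 + 452^{2} = 2 + 204304 = 204306$)
$W{\left(-78,384 \right)} + k = - \frac{589}{225} + 204306 = \frac{45968261}{225}$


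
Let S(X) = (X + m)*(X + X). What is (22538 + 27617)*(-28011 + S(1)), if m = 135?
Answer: -1391249545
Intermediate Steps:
S(X) = 2*X*(135 + X) (S(X) = (X + 135)*(X + X) = (135 + X)*(2*X) = 2*X*(135 + X))
(22538 + 27617)*(-28011 + S(1)) = (22538 + 27617)*(-28011 + 2*1*(135 + 1)) = 50155*(-28011 + 2*1*136) = 50155*(-28011 + 272) = 50155*(-27739) = -1391249545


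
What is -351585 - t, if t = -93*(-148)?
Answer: -365349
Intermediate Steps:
t = 13764
-351585 - t = -351585 - 1*13764 = -351585 - 13764 = -365349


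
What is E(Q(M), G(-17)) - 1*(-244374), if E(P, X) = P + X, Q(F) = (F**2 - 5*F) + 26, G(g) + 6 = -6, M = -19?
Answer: 244844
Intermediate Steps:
G(g) = -12 (G(g) = -6 - 6 = -12)
Q(F) = 26 + F**2 - 5*F
E(Q(M), G(-17)) - 1*(-244374) = ((26 + (-19)**2 - 5*(-19)) - 12) - 1*(-244374) = ((26 + 361 + 95) - 12) + 244374 = (482 - 12) + 244374 = 470 + 244374 = 244844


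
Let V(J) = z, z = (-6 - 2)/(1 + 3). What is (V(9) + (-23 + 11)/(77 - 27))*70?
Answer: -784/5 ≈ -156.80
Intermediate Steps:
z = -2 (z = -8/4 = -8*¼ = -2)
V(J) = -2
(V(9) + (-23 + 11)/(77 - 27))*70 = (-2 + (-23 + 11)/(77 - 27))*70 = (-2 - 12/50)*70 = (-2 - 12*1/50)*70 = (-2 - 6/25)*70 = -56/25*70 = -784/5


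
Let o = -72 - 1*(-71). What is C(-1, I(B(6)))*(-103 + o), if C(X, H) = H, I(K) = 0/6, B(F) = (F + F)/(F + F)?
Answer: 0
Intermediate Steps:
B(F) = 1 (B(F) = (2*F)/((2*F)) = (2*F)*(1/(2*F)) = 1)
I(K) = 0 (I(K) = 0*(⅙) = 0)
o = -1 (o = -72 + 71 = -1)
C(-1, I(B(6)))*(-103 + o) = 0*(-103 - 1) = 0*(-104) = 0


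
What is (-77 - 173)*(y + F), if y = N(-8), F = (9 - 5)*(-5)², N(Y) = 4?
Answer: -26000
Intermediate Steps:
F = 100 (F = 4*25 = 100)
y = 4
(-77 - 173)*(y + F) = (-77 - 173)*(4 + 100) = -250*104 = -26000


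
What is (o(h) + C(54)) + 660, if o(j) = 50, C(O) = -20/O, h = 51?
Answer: 19160/27 ≈ 709.63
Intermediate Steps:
(o(h) + C(54)) + 660 = (50 - 20/54) + 660 = (50 - 20*1/54) + 660 = (50 - 10/27) + 660 = 1340/27 + 660 = 19160/27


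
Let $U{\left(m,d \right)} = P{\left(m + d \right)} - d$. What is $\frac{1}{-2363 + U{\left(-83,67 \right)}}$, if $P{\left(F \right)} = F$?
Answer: $- \frac{1}{2446} \approx -0.00040883$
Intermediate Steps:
$U{\left(m,d \right)} = m$ ($U{\left(m,d \right)} = \left(m + d\right) - d = \left(d + m\right) - d = m$)
$\frac{1}{-2363 + U{\left(-83,67 \right)}} = \frac{1}{-2363 - 83} = \frac{1}{-2446} = - \frac{1}{2446}$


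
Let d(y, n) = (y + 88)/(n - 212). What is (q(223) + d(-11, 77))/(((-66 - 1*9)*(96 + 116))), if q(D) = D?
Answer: -7507/536625 ≈ -0.013989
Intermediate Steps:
d(y, n) = (88 + y)/(-212 + n)
(q(223) + d(-11, 77))/(((-66 - 1*9)*(96 + 116))) = (223 + (88 - 11)/(-212 + 77))/(((-66 - 1*9)*(96 + 116))) = (223 + 77/(-135))/(((-66 - 9)*212)) = (223 - 1/135*77)/((-75*212)) = (223 - 77/135)/(-15900) = (30028/135)*(-1/15900) = -7507/536625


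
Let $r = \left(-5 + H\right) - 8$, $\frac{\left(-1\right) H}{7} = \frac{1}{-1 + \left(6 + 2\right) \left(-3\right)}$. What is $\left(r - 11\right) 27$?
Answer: $- \frac{16011}{25} \approx -640.44$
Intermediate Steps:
$H = \frac{7}{25}$ ($H = - \frac{7}{-1 + \left(6 + 2\right) \left(-3\right)} = - \frac{7}{-1 + 8 \left(-3\right)} = - \frac{7}{-1 - 24} = - \frac{7}{-25} = \left(-7\right) \left(- \frac{1}{25}\right) = \frac{7}{25} \approx 0.28$)
$r = - \frac{318}{25}$ ($r = \left(-5 + \frac{7}{25}\right) - 8 = - \frac{118}{25} - 8 = - \frac{318}{25} \approx -12.72$)
$\left(r - 11\right) 27 = \left(- \frac{318}{25} - 11\right) 27 = \left(- \frac{593}{25}\right) 27 = - \frac{16011}{25}$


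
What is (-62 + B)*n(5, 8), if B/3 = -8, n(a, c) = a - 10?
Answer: 430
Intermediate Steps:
n(a, c) = -10 + a
B = -24 (B = 3*(-8) = -24)
(-62 + B)*n(5, 8) = (-62 - 24)*(-10 + 5) = -86*(-5) = 430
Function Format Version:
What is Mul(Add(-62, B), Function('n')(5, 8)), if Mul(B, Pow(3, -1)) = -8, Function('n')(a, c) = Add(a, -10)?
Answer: 430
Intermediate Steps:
Function('n')(a, c) = Add(-10, a)
B = -24 (B = Mul(3, -8) = -24)
Mul(Add(-62, B), Function('n')(5, 8)) = Mul(Add(-62, -24), Add(-10, 5)) = Mul(-86, -5) = 430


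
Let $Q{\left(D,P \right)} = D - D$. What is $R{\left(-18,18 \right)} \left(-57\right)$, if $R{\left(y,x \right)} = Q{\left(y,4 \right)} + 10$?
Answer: $-570$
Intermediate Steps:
$Q{\left(D,P \right)} = 0$
$R{\left(y,x \right)} = 10$ ($R{\left(y,x \right)} = 0 + 10 = 10$)
$R{\left(-18,18 \right)} \left(-57\right) = 10 \left(-57\right) = -570$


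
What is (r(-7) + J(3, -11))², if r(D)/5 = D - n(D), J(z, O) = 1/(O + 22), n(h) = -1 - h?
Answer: 509796/121 ≈ 4213.2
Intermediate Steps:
J(z, O) = 1/(22 + O)
r(D) = 5 + 10*D (r(D) = 5*(D - (-1 - D)) = 5*(D + (1 + D)) = 5*(1 + 2*D) = 5 + 10*D)
(r(-7) + J(3, -11))² = ((5 + 10*(-7)) + 1/(22 - 11))² = ((5 - 70) + 1/11)² = (-65 + 1/11)² = (-714/11)² = 509796/121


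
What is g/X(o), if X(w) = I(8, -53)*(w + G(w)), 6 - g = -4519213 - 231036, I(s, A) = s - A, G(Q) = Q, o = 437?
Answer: 4750255/53314 ≈ 89.100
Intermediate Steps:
g = 4750255 (g = 6 - (-4519213 - 231036) = 6 - 1*(-4750249) = 6 + 4750249 = 4750255)
X(w) = 122*w (X(w) = (8 - 1*(-53))*(w + w) = (8 + 53)*(2*w) = 61*(2*w) = 122*w)
g/X(o) = 4750255/((122*437)) = 4750255/53314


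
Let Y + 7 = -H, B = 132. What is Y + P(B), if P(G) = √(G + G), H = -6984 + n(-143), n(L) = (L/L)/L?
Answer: 997712/143 + 2*√66 ≈ 6993.3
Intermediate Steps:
n(L) = 1/L
H = -998713/143 (H = -6984 + 1/(-143) = -6984 - 1/143 = -998713/143 ≈ -6984.0)
P(G) = √2*√G (P(G) = √(2*G) = √2*√G)
Y = 997712/143 (Y = -7 - 1*(-998713/143) = -7 + 998713/143 = 997712/143 ≈ 6977.0)
Y + P(B) = 997712/143 + √2*√132 = 997712/143 + √2*(2*√33) = 997712/143 + 2*√66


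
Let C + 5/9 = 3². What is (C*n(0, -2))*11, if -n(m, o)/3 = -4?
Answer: 3344/3 ≈ 1114.7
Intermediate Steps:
C = 76/9 (C = -5/9 + 3² = -5/9 + 9 = 76/9 ≈ 8.4444)
n(m, o) = 12 (n(m, o) = -3*(-4) = 12)
(C*n(0, -2))*11 = ((76/9)*12)*11 = (304/3)*11 = 3344/3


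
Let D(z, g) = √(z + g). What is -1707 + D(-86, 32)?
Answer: -1707 + 3*I*√6 ≈ -1707.0 + 7.3485*I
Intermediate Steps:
D(z, g) = √(g + z)
-1707 + D(-86, 32) = -1707 + √(32 - 86) = -1707 + √(-54) = -1707 + 3*I*√6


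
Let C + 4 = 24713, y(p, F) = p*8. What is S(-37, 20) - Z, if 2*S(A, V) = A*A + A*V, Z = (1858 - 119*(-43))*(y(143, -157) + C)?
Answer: -360648721/2 ≈ -1.8032e+8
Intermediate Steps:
y(p, F) = 8*p
C = 24709 (C = -4 + 24713 = 24709)
Z = 180324675 (Z = (1858 - 119*(-43))*(8*143 + 24709) = (1858 + 5117)*(1144 + 24709) = 6975*25853 = 180324675)
S(A, V) = A**2/2 + A*V/2 (S(A, V) = (A*A + A*V)/2 = (A**2 + A*V)/2 = A**2/2 + A*V/2)
S(-37, 20) - Z = (1/2)*(-37)*(-37 + 20) - 1*180324675 = (1/2)*(-37)*(-17) - 180324675 = 629/2 - 180324675 = -360648721/2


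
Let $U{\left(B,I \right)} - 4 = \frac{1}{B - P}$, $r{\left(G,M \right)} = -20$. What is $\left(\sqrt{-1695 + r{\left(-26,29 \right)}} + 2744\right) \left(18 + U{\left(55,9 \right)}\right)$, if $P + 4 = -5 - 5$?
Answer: $\frac{4168136}{69} + \frac{10633 i \sqrt{35}}{69} \approx 60408.0 + 911.68 i$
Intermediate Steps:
$P = -14$ ($P = -4 - 10 = -14$)
$U{\left(B,I \right)} = 4 + \frac{1}{14 + B}$ ($U{\left(B,I \right)} = 4 + \frac{1}{B - -14} = 4 + \frac{1}{B + 14} = 4 + \frac{1}{14 + B}$)
$\left(\sqrt{-1695 + r{\left(-26,29 \right)}} + 2744\right) \left(18 + U{\left(55,9 \right)}\right) = \left(\sqrt{-1695 - 20} + 2744\right) \left(18 + \frac{57 + 4 \cdot 55}{14 + 55}\right) = \left(\sqrt{-1715} + 2744\right) \left(18 + \frac{57 + 220}{69}\right) = \left(7 i \sqrt{35} + 2744\right) \left(18 + \frac{1}{69} \cdot 277\right) = \left(2744 + 7 i \sqrt{35}\right) \left(18 + \frac{277}{69}\right) = \left(2744 + 7 i \sqrt{35}\right) \frac{1519}{69} = \frac{4168136}{69} + \frac{10633 i \sqrt{35}}{69}$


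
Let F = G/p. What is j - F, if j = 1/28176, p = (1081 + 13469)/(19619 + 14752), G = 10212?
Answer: -1648280275367/68326800 ≈ -24123.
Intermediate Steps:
p = 4850/11457 (p = 14550/34371 = 14550*(1/34371) = 4850/11457 ≈ 0.42332)
F = 58499442/2425 (F = 10212/(4850/11457) = 10212*(11457/4850) = 58499442/2425 ≈ 24123.)
j = 1/28176 ≈ 3.5491e-5
j - F = 1/28176 - 1*58499442/2425 = 1/28176 - 58499442/2425 = -1648280275367/68326800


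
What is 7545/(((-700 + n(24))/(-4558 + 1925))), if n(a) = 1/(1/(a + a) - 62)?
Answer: 59101305375/2082548 ≈ 28379.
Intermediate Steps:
n(a) = 1/(-62 + 1/(2*a)) (n(a) = 1/(1/(2*a) - 62) = 1/(-62 + 1/(2*a)))
7545/(((-700 + n(24))/(-4558 + 1925))) = 7545/(((-700 - 2*24/(-1 + 124*24))/(-4558 + 1925))) = 7545/(((-700 - 2*24/(-1 + 2976))/(-2633))) = 7545/(((-700 - 2*24/2975)*(-1/2633))) = 7545/(((-700 - 2*24*1/2975)*(-1/2633))) = 7545/(((-700 - 48/2975)*(-1/2633))) = 7545/((-2082548/2975*(-1/2633))) = 7545/(2082548/7833175) = 7545*(7833175/2082548) = 59101305375/2082548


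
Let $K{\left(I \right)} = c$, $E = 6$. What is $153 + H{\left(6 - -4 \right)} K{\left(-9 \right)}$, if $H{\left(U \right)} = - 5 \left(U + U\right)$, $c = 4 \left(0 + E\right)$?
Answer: $-2247$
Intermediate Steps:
$c = 24$ ($c = 4 \left(0 + 6\right) = 4 \cdot 6 = 24$)
$H{\left(U \right)} = - 10 U$ ($H{\left(U \right)} = - 5 \cdot 2 U = - 10 U$)
$K{\left(I \right)} = 24$
$153 + H{\left(6 - -4 \right)} K{\left(-9 \right)} = 153 + - 10 \left(6 - -4\right) 24 = 153 + - 10 \left(6 + 4\right) 24 = 153 + \left(-10\right) 10 \cdot 24 = 153 - 2400 = -2247$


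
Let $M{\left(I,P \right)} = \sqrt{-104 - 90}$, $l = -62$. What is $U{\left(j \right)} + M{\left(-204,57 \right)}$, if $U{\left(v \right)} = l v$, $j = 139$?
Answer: $-8618 + i \sqrt{194} \approx -8618.0 + 13.928 i$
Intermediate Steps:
$M{\left(I,P \right)} = i \sqrt{194}$ ($M{\left(I,P \right)} = \sqrt{-194} = i \sqrt{194}$)
$U{\left(v \right)} = - 62 v$
$U{\left(j \right)} + M{\left(-204,57 \right)} = \left(-62\right) 139 + i \sqrt{194} = -8618 + i \sqrt{194}$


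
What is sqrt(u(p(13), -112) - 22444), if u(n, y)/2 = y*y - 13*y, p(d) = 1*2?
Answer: 2*sqrt(1389) ≈ 74.539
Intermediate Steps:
p(d) = 2
u(n, y) = -26*y + 2*y**2 (u(n, y) = 2*(y*y - 13*y) = 2*(y**2 - 13*y) = -26*y + 2*y**2)
sqrt(u(p(13), -112) - 22444) = sqrt(2*(-112)*(-13 - 112) - 22444) = sqrt(2*(-112)*(-125) - 22444) = sqrt(28000 - 22444) = sqrt(5556) = 2*sqrt(1389)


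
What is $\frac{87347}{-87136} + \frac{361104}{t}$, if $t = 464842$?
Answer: $- \frac{93238735}{413310944} \approx -0.22559$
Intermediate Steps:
$\frac{87347}{-87136} + \frac{361104}{t} = \frac{87347}{-87136} + \frac{361104}{464842} = 87347 \left(- \frac{1}{87136}\right) + 361104 \cdot \frac{1}{464842} = - \frac{87347}{87136} + \frac{180552}{232421} = - \frac{93238735}{413310944}$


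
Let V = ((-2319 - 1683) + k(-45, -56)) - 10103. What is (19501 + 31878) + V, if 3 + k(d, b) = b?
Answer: 37215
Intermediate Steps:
k(d, b) = -3 + b
V = -14164 (V = ((-2319 - 1683) + (-3 - 56)) - 10103 = (-4002 - 59) - 10103 = -4061 - 10103 = -14164)
(19501 + 31878) + V = (19501 + 31878) - 14164 = 51379 - 14164 = 37215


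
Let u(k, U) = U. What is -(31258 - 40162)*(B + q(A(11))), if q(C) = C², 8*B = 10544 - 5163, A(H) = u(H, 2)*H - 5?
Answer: 8562309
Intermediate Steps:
A(H) = -5 + 2*H (A(H) = 2*H - 5 = -5 + 2*H)
B = 5381/8 (B = (10544 - 5163)/8 = (⅛)*5381 = 5381/8 ≈ 672.63)
-(31258 - 40162)*(B + q(A(11))) = -(31258 - 40162)*(5381/8 + (-5 + 2*11)²) = -(-8904)*(5381/8 + (-5 + 22)²) = -(-8904)*(5381/8 + 17²) = -(-8904)*(5381/8 + 289) = -(-8904)*7693/8 = -1*(-8562309) = 8562309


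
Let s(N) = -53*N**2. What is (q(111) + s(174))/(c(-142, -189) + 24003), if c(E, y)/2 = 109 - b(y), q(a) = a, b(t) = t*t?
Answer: 1604517/47221 ≈ 33.979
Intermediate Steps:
b(t) = t**2
c(E, y) = 218 - 2*y**2 (c(E, y) = 2*(109 - y**2) = 218 - 2*y**2)
(q(111) + s(174))/(c(-142, -189) + 24003) = (111 - 53*174**2)/((218 - 2*(-189)**2) + 24003) = (111 - 53*30276)/((218 - 2*35721) + 24003) = (111 - 1604628)/((218 - 71442) + 24003) = -1604517/(-71224 + 24003) = -1604517/(-47221) = -1604517*(-1/47221) = 1604517/47221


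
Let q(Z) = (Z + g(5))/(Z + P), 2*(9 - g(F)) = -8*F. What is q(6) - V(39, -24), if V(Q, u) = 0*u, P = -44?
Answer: -35/38 ≈ -0.92105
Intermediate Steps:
V(Q, u) = 0
g(F) = 9 + 4*F (g(F) = 9 - (-4)*F = 9 + 4*F)
q(Z) = (29 + Z)/(-44 + Z) (q(Z) = (Z + (9 + 4*5))/(Z - 44) = (Z + (9 + 20))/(-44 + Z) = (Z + 29)/(-44 + Z) = (29 + Z)/(-44 + Z))
q(6) - V(39, -24) = (29 + 6)/(-44 + 6) - 1*0 = 35/(-38) + 0 = -1/38*35 + 0 = -35/38 + 0 = -35/38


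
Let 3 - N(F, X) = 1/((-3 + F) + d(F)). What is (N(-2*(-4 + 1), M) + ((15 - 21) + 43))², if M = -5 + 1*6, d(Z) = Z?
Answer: 128881/81 ≈ 1591.1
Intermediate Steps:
M = 1 (M = -5 + 6 = 1)
N(F, X) = 3 - 1/(-3 + 2*F) (N(F, X) = 3 - 1/((-3 + F) + F) = 3 - 1/(-3 + 2*F))
(N(-2*(-4 + 1), M) + ((15 - 21) + 43))² = (2*(-5 + 3*(-2*(-4 + 1)))/(-3 + 2*(-2*(-4 + 1))) + ((15 - 21) + 43))² = (2*(-5 + 3*(-2*(-3)))/(-3 + 2*(-2*(-3))) + (-6 + 43))² = (2*(-5 + 3*6)/(-3 + 2*6) + 37)² = (2*(-5 + 18)/(-3 + 12) + 37)² = (2*13/9 + 37)² = (2*(⅑)*13 + 37)² = (26/9 + 37)² = (359/9)² = 128881/81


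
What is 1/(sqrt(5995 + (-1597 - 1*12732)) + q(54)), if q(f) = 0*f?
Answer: -I*sqrt(926)/2778 ≈ -0.010954*I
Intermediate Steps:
q(f) = 0
1/(sqrt(5995 + (-1597 - 1*12732)) + q(54)) = 1/(sqrt(5995 + (-1597 - 1*12732)) + 0) = 1/(sqrt(5995 + (-1597 - 12732)) + 0) = 1/(sqrt(5995 - 14329) + 0) = 1/(sqrt(-8334) + 0) = 1/(3*I*sqrt(926) + 0) = 1/(3*I*sqrt(926)) = -I*sqrt(926)/2778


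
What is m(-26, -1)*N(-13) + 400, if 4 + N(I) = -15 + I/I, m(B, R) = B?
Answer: 868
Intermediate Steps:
N(I) = -18 (N(I) = -4 + (-15 + I/I) = -4 + (-15 + 1) = -4 - 14 = -18)
m(-26, -1)*N(-13) + 400 = -26*(-18) + 400 = 468 + 400 = 868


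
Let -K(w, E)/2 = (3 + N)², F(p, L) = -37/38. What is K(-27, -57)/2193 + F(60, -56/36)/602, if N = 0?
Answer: -3821/388892 ≈ -0.0098253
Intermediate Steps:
F(p, L) = -37/38 (F(p, L) = -37*1/38 = -37/38)
K(w, E) = -18 (K(w, E) = -2*(3 + 0)² = -2*3² = -2*9 = -18)
K(-27, -57)/2193 + F(60, -56/36)/602 = -18/2193 - 37/38/602 = -18*1/2193 - 37/38*1/602 = -6/731 - 37/22876 = -3821/388892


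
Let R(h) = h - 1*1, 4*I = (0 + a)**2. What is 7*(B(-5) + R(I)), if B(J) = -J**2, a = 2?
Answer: -175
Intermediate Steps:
I = 1 (I = (0 + 2)**2/4 = (1/4)*2**2 = (1/4)*4 = 1)
R(h) = -1 + h (R(h) = h - 1 = -1 + h)
7*(B(-5) + R(I)) = 7*(-1*(-5)**2 + (-1 + 1)) = 7*(-1*25 + 0) = 7*(-25 + 0) = 7*(-25) = -175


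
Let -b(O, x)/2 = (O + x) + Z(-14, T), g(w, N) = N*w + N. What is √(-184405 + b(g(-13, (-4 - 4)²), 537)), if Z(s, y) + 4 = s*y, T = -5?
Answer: 5*I*√7363 ≈ 429.04*I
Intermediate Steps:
Z(s, y) = -4 + s*y
g(w, N) = N + N*w
b(O, x) = -132 - 2*O - 2*x (b(O, x) = -2*((O + x) + (-4 - 14*(-5))) = -2*((O + x) + (-4 + 70)) = -2*((O + x) + 66) = -2*(66 + O + x) = -132 - 2*O - 2*x)
√(-184405 + b(g(-13, (-4 - 4)²), 537)) = √(-184405 + (-132 - 2*(-4 - 4)²*(1 - 13) - 2*537)) = √(-184405 + (-132 - 2*(-8)²*(-12) - 1074)) = √(-184405 + (-132 - 128*(-12) - 1074)) = √(-184405 + (-132 - 2*(-768) - 1074)) = √(-184405 + (-132 + 1536 - 1074)) = √(-184405 + 330) = √(-184075) = 5*I*√7363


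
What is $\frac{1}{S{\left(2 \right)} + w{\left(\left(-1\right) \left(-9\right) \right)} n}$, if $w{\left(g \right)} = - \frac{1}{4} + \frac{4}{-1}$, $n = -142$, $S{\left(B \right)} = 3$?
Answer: $\frac{2}{1213} \approx 0.0016488$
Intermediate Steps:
$w{\left(g \right)} = - \frac{17}{4}$ ($w{\left(g \right)} = \left(-1\right) \frac{1}{4} + 4 \left(-1\right) = - \frac{1}{4} - 4 = - \frac{17}{4}$)
$\frac{1}{S{\left(2 \right)} + w{\left(\left(-1\right) \left(-9\right) \right)} n} = \frac{1}{3 - - \frac{1207}{2}} = \frac{1}{3 + \frac{1207}{2}} = \frac{1}{\frac{1213}{2}} = \frac{2}{1213}$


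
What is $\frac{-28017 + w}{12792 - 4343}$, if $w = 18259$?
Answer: $- \frac{82}{71} \approx -1.1549$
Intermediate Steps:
$\frac{-28017 + w}{12792 - 4343} = \frac{-28017 + 18259}{12792 - 4343} = - \frac{9758}{8449} = \left(-9758\right) \frac{1}{8449} = - \frac{82}{71}$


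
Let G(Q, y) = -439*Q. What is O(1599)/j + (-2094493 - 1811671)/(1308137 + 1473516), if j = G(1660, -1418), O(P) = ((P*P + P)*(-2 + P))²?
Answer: -2321772601754064847553668/101355090361 ≈ -2.2907e+13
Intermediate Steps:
O(P) = (-2 + P)²*(P + P²)² (O(P) = ((P² + P)*(-2 + P))² = ((P + P²)*(-2 + P))² = ((-2 + P)*(P + P²))² = (-2 + P)²*(P + P²)²)
j = -728740 (j = -439*1660 = -728740)
O(1599)/j + (-2094493 - 1811671)/(1308137 + 1473516) = (1599²*(1 + 1599)²*(-2 + 1599)²)/(-728740) + (-2094493 - 1811671)/(1308137 + 1473516) = (2556801*1600²*1597²)*(-1/728740) - 3906164/2781653 = (2556801*2560000*2550409)*(-1/728740) - 3906164*1/2781653 = 16693474000919040000*(-1/728740) - 3906164/2781653 = -834673700045952000/36437 - 3906164/2781653 = -2321772601754064847553668/101355090361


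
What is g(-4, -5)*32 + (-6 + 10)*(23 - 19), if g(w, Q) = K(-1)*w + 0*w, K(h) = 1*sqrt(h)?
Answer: 16 - 128*I ≈ 16.0 - 128.0*I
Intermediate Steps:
K(h) = sqrt(h)
g(w, Q) = I*w (g(w, Q) = sqrt(-1)*w + 0*w = I*w + 0 = I*w)
g(-4, -5)*32 + (-6 + 10)*(23 - 19) = (I*(-4))*32 + (-6 + 10)*(23 - 19) = -4*I*32 + 4*4 = -128*I + 16 = 16 - 128*I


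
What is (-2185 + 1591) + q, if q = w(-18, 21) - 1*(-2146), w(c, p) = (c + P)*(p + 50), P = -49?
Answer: -3205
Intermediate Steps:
w(c, p) = (-49 + c)*(50 + p) (w(c, p) = (c - 49)*(p + 50) = (-49 + c)*(50 + p))
q = -2611 (q = (-2450 - 49*21 + 50*(-18) - 18*21) - 1*(-2146) = (-2450 - 1029 - 900 - 378) + 2146 = -4757 + 2146 = -2611)
(-2185 + 1591) + q = (-2185 + 1591) - 2611 = -594 - 2611 = -3205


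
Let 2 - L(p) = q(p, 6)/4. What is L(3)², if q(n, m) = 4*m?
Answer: 16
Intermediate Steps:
L(p) = -4 (L(p) = 2 - 4*6/4 = 2 - 24/4 = 2 - 1*6 = 2 - 6 = -4)
L(3)² = (-4)² = 16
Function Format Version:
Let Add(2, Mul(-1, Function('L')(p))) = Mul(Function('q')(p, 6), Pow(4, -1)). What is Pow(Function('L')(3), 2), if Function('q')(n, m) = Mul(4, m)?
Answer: 16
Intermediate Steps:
Function('L')(p) = -4 (Function('L')(p) = Add(2, Mul(-1, Mul(Mul(4, 6), Pow(4, -1)))) = Add(2, Mul(-1, Mul(24, Rational(1, 4)))) = Add(2, Mul(-1, 6)) = Add(2, -6) = -4)
Pow(Function('L')(3), 2) = Pow(-4, 2) = 16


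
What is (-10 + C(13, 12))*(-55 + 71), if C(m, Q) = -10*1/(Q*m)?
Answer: -6280/39 ≈ -161.03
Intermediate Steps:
C(m, Q) = -10/(Q*m)
(-10 + C(13, 12))*(-55 + 71) = (-10 - 10/(12*13))*(-55 + 71) = (-10 - 10*1/12*1/13)*16 = (-10 - 5/78)*16 = -785/78*16 = -6280/39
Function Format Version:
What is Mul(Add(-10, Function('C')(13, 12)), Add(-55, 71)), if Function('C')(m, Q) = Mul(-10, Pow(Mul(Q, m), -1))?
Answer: Rational(-6280, 39) ≈ -161.03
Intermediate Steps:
Function('C')(m, Q) = Mul(-10, Pow(Q, -1), Pow(m, -1)) (Function('C')(m, Q) = Mul(-10, Mul(Pow(Q, -1), Pow(m, -1))) = Mul(-10, Pow(Q, -1), Pow(m, -1)))
Mul(Add(-10, Function('C')(13, 12)), Add(-55, 71)) = Mul(Add(-10, Mul(-10, Pow(12, -1), Pow(13, -1))), Add(-55, 71)) = Mul(Add(-10, Mul(-10, Rational(1, 12), Rational(1, 13))), 16) = Mul(Add(-10, Rational(-5, 78)), 16) = Mul(Rational(-785, 78), 16) = Rational(-6280, 39)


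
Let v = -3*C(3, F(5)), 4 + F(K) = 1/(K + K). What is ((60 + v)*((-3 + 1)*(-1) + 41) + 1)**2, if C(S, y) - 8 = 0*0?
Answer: 2399401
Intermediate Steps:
F(K) = -4 + 1/(2*K) (F(K) = -4 + 1/(K + K) = -4 + 1/(2*K))
C(S, y) = 8 (C(S, y) = 8 + 0*0 = 8 + 0 = 8)
v = -24 (v = -3*8 = -24)
((60 + v)*((-3 + 1)*(-1) + 41) + 1)**2 = ((60 - 24)*((-3 + 1)*(-1) + 41) + 1)**2 = (36*(-2*(-1) + 41) + 1)**2 = (36*(2 + 41) + 1)**2 = (36*43 + 1)**2 = (1548 + 1)**2 = 1549**2 = 2399401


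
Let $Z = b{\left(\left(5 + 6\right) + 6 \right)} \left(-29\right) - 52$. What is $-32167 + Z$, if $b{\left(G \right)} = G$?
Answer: $-32712$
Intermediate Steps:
$Z = -545$ ($Z = \left(\left(5 + 6\right) + 6\right) \left(-29\right) - 52 = \left(11 + 6\right) \left(-29\right) - 52 = 17 \left(-29\right) - 52 = -493 - 52 = -545$)
$-32167 + Z = -32167 - 545 = -32712$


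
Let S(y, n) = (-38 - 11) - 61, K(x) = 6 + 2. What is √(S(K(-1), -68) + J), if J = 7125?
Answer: √7015 ≈ 83.756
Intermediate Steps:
K(x) = 8
S(y, n) = -110 (S(y, n) = -49 - 61 = -110)
√(S(K(-1), -68) + J) = √(-110 + 7125) = √7015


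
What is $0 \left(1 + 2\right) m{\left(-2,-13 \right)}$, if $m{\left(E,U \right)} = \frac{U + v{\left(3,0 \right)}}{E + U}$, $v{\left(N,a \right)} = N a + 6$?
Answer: $0$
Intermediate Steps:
$v{\left(N,a \right)} = 6 + N a$
$m{\left(E,U \right)} = \frac{6 + U}{E + U}$ ($m{\left(E,U \right)} = \frac{U + \left(6 + 3 \cdot 0\right)}{E + U} = \frac{U + \left(6 + 0\right)}{E + U} = \frac{U + 6}{E + U} = \frac{6 + U}{E + U}$)
$0 \left(1 + 2\right) m{\left(-2,-13 \right)} = 0 \left(1 + 2\right) \frac{6 - 13}{-2 - 13} = 0 \cdot 3 \frac{1}{-15} \left(-7\right) = 0 \left(\left(- \frac{1}{15}\right) \left(-7\right)\right) = 0 \cdot \frac{7}{15} = 0$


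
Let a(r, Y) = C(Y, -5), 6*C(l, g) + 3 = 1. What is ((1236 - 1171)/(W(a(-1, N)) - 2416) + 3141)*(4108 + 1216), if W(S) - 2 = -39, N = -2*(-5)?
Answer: 3729127072/223 ≈ 1.6723e+7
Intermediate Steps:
N = 10
C(l, g) = -1/3 (C(l, g) = -1/2 + (1/6)*1 = -1/2 + 1/6 = -1/3)
a(r, Y) = -1/3
W(S) = -37 (W(S) = 2 - 39 = -37)
((1236 - 1171)/(W(a(-1, N)) - 2416) + 3141)*(4108 + 1216) = ((1236 - 1171)/(-37 - 2416) + 3141)*(4108 + 1216) = (65/(-2453) + 3141)*5324 = (65*(-1/2453) + 3141)*5324 = (-65/2453 + 3141)*5324 = (7704808/2453)*5324 = 3729127072/223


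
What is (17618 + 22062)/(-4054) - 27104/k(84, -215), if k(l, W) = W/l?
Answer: 4610678272/435805 ≈ 10580.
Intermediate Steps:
(17618 + 22062)/(-4054) - 27104/k(84, -215) = (17618 + 22062)/(-4054) - 27104/((-215/84)) = 39680*(-1/4054) - 27104/((-215*1/84)) = -19840/2027 - 27104/(-215/84) = -19840/2027 - 27104*(-84/215) = -19840/2027 + 2276736/215 = 4610678272/435805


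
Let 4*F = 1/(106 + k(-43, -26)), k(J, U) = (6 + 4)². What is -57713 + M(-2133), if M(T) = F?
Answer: -47555511/824 ≈ -57713.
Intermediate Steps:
k(J, U) = 100 (k(J, U) = 10² = 100)
F = 1/824 (F = 1/(4*(106 + 100)) = (¼)/206 = (¼)*(1/206) = 1/824 ≈ 0.0012136)
M(T) = 1/824
-57713 + M(-2133) = -57713 + 1/824 = -47555511/824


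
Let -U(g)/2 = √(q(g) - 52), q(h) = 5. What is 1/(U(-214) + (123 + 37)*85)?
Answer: 3400/46240047 + I*√47/92480094 ≈ 7.3529e-5 + 7.4131e-8*I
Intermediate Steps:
U(g) = -2*I*√47 (U(g) = -2*√(5 - 52) = -2*I*√47)
1/(U(-214) + (123 + 37)*85) = 1/(-2*I*√47 + (123 + 37)*85) = 1/(-2*I*√47 + 160*85) = 1/(-2*I*√47 + 13600) = 1/(13600 - 2*I*√47)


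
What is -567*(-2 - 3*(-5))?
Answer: -7371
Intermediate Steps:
-567*(-2 - 3*(-5)) = -567*(-2 + 15) = -567*13 = -7371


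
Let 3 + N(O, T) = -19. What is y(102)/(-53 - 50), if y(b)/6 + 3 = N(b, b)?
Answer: 150/103 ≈ 1.4563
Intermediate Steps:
N(O, T) = -22 (N(O, T) = -3 - 19 = -22)
y(b) = -150 (y(b) = -18 + 6*(-22) = -18 - 132 = -150)
y(102)/(-53 - 50) = -150/(-53 - 50) = -150/(-103) = -150*(-1/103) = 150/103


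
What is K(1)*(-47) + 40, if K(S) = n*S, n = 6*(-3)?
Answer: 886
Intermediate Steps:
n = -18
K(S) = -18*S
K(1)*(-47) + 40 = -18*1*(-47) + 40 = -18*(-47) + 40 = 846 + 40 = 886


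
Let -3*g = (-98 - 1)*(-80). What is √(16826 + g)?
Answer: √14186 ≈ 119.10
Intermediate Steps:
g = -2640 (g = -(-98 - 1)*(-80)/3 = -(-33)*(-80) = -⅓*7920 = -2640)
√(16826 + g) = √(16826 - 2640) = √14186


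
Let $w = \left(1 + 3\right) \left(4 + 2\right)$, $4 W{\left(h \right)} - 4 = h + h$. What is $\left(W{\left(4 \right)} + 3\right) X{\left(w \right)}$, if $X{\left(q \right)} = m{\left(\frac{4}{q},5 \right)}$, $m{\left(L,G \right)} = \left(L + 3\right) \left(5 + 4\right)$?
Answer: $171$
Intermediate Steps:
$W{\left(h \right)} = 1 + \frac{h}{2}$ ($W{\left(h \right)} = 1 + \frac{h + h}{4} = 1 + \frac{2 h}{4} = 1 + \frac{h}{2}$)
$w = 24$ ($w = 4 \cdot 6 = 24$)
$m{\left(L,G \right)} = 27 + 9 L$ ($m{\left(L,G \right)} = \left(3 + L\right) 9 = 27 + 9 L$)
$X{\left(q \right)} = 27 + \frac{36}{q}$ ($X{\left(q \right)} = 27 + 9 \frac{4}{q} = 27 + \frac{36}{q}$)
$\left(W{\left(4 \right)} + 3\right) X{\left(w \right)} = \left(\left(1 + \frac{1}{2} \cdot 4\right) + 3\right) \left(27 + \frac{36}{24}\right) = \left(\left(1 + 2\right) + 3\right) \left(27 + 36 \cdot \frac{1}{24}\right) = \left(3 + 3\right) \left(27 + \frac{3}{2}\right) = 6 \cdot \frac{57}{2} = 171$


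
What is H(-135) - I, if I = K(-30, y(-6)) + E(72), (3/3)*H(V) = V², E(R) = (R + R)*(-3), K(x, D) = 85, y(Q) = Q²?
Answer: 18572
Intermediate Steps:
E(R) = -6*R (E(R) = (2*R)*(-3) = -6*R)
H(V) = V²
I = -347 (I = 85 - 6*72 = 85 - 432 = -347)
H(-135) - I = (-135)² - 1*(-347) = 18225 + 347 = 18572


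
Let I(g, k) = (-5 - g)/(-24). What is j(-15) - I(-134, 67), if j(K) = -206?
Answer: -1605/8 ≈ -200.63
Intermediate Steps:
I(g, k) = 5/24 + g/24 (I(g, k) = (-5 - g)*(-1/24) = 5/24 + g/24)
j(-15) - I(-134, 67) = -206 - (5/24 + (1/24)*(-134)) = -206 - (5/24 - 67/12) = -206 - 1*(-43/8) = -206 + 43/8 = -1605/8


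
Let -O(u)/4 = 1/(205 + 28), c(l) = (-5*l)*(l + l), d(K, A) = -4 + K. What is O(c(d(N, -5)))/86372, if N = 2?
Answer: -1/5031169 ≈ -1.9876e-7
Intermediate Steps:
c(l) = -10*l² (c(l) = (-5*l)*(2*l) = -10*l²)
O(u) = -4/233 (O(u) = -4/(205 + 28) = -4/233)
O(c(d(N, -5)))/86372 = -4/233/86372 = -4/233*1/86372 = -1/5031169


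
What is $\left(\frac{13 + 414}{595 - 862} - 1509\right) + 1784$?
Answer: $\frac{72998}{267} \approx 273.4$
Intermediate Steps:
$\left(\frac{13 + 414}{595 - 862} - 1509\right) + 1784 = \left(\frac{427}{-267} - 1509\right) + 1784 = \left(427 \left(- \frac{1}{267}\right) - 1509\right) + 1784 = \left(- \frac{427}{267} - 1509\right) + 1784 = - \frac{403330}{267} + 1784 = \frac{72998}{267}$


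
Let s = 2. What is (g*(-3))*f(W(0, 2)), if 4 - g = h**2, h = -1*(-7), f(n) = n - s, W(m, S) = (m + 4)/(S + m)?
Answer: 0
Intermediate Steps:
W(m, S) = (4 + m)/(S + m)
f(n) = -2 + n (f(n) = n - 1*2 = n - 2 = -2 + n)
h = 7
g = -45 (g = 4 - 1*7**2 = 4 - 1*49 = 4 - 49 = -45)
(g*(-3))*f(W(0, 2)) = (-45*(-3))*(-2 + (4 + 0)/(2 + 0)) = 135*(-2 + 4/2) = 135*(-2 + (1/2)*4) = 135*(-2 + 2) = 135*0 = 0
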